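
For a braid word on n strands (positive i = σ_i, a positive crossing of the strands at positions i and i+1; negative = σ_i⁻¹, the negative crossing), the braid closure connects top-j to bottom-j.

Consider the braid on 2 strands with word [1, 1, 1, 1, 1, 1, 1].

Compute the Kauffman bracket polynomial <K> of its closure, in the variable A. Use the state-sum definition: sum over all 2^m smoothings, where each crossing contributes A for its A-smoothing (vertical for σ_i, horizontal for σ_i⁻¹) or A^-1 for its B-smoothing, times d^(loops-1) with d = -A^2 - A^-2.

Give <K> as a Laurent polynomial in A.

Braid: s1 s1 s1 s1 s1 s1 s1 on 2 strands, 7 crossings.
Writhe w = (#positive) - (#negative) = 7 - 0 = 7.
State-sum expansion of <K>. There are 2^7 = 128 states.
For each crossing: s=0 is the vertical smoothing, s=1 horizontal. Crossing k contributes A^(sign_k * (1 - 2*s_k)); loop factor d = -A^2 - A^-2.
Tabulate the states by total A-exponent and number of loops L (A-exp: L × count):
  A^7: L=2 ×1
  A^5: L=1 ×7
  A^3: L=2 ×21
  A^1: L=3 ×35
  A^-1: L=4 ×35
  A^-3: L=5 ×21
  A^-5: L=6 ×7
  A^-7: L=7 ×1
Each group contributes A^e * Σ count * d^(L-1):
Powers of d = -A^2 - A^-2: d^2 = A^4 + 2 + A^-4; d^3 = -A^6 - 3*A^2 - 3*A^-2 - A^-6; d^4 = A^8 + 4*A^4 + 6 + 4*A^-4 + A^-8; d^5 = -A^10 - 5*A^6 - 10*A^2 - 10*A^-2 - 5*A^-6 - A^-10; d^6 = A^12 + 6*A^8 + 15*A^4 + 20 + 15*A^-4 + 6*A^-8 + A^-12.
  A^7 * (d) = -A^9 - A^5
  A^5 * (7) = 7*A^5
  A^3 * (21*d) = -21*A^5 - 21*A
  A^1 * (35*d^2) = 35*A^5 + 70*A + 35*A^-3
  A^-1 * (35*d^3) = -35*A^5 - 105*A - 105*A^-3 - 35*A^-7
  A^-3 * (21*d^4) = 21*A^5 + 84*A + 126*A^-3 + 84*A^-7 + 21*A^-11
  A^-5 * (7*d^5) = -7*A^5 - 35*A - 70*A^-3 - 70*A^-7 - 35*A^-11 - 7*A^-15
  A^-7 * (d^6) = A^5 + 6*A + 15*A^-3 + 20*A^-7 + 15*A^-11 + 6*A^-15 + A^-19
Summing the groups: <K> = -A^9 - A + A^-3 - A^-7 + A^-11 - A^-15 + A^-19

Answer: -A^9 - A + A^-3 - A^-7 + A^-11 - A^-15 + A^-19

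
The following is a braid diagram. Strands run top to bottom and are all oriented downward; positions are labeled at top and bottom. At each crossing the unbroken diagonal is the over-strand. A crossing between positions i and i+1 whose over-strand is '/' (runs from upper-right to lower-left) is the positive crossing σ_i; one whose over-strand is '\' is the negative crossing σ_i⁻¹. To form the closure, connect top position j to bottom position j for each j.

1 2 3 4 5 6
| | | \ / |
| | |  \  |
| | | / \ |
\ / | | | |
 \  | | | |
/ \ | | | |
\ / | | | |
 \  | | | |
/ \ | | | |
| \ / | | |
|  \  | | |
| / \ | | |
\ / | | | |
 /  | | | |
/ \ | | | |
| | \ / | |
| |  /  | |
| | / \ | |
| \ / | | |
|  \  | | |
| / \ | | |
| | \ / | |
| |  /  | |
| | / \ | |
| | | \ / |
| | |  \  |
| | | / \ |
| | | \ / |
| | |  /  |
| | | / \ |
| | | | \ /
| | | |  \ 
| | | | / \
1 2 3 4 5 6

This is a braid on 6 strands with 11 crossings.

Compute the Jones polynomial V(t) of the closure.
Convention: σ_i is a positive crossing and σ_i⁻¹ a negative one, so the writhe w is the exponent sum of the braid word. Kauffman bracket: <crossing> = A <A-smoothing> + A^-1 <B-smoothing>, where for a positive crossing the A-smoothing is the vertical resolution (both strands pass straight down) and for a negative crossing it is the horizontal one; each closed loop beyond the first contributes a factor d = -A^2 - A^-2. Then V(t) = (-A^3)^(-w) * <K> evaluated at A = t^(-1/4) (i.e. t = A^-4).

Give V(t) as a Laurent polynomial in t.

t^2 - t + 2 - 2*t^-1 + t^-2 - t^-3 + t^-4

Derivation:
Reading the diagram top to bottom ('/'-over between positions i,i+1 = s_i, '\'-over = s_i^-1): braid word = s4^-1 s1^-1 s1^-1 s2^-1 s1 s3 s2^-1 s3 s4^-1 s4 s5^-1.
The presented braid s4^-1 s1^-1 s1^-1 s2^-1 s1 s3 s2^-1 s3 s4^-1 s4 s5^-1 on 6 strands reduces by inverse Markov moves (closure unchanged at each step):
  Destabilize: the word has the form β·s5^-1 where s5^-1 occurs only as the final letter (β ∈ B_5); drop it and the last strand → 5 strands.
  Deconjugate: the word is γ·β·γ⁻¹ with γ = s4^-1 (prefix) and γ⁻¹ = s4 (suffix); strip both.
  Destabilize: the word has the form β·s4^-1 where s4^-1 occurs only as the final letter (β ∈ B_4); drop it and the last strand → 4 strands.
Reduced to β = s1^-1 s1^-1 s2^-1 s1 s3 s2^-1 s3 on 4 strands, 7 crossings.
Compute on β:
Braid: s1^-1 s1^-1 s2^-1 s1 s3 s2^-1 s3 on 4 strands, 7 crossings.
Writhe w = (#positive) - (#negative) = 3 - 4 = -1.
Enumerate smoothing states for the bracket polynomial. There are 2^7 = 128 states.
For each crossing: s=0 is the vertical smoothing, s=1 horizontal. Crossing k contributes A^(sign_k * (1 - 2*s_k)); loop factor d = -A^2 - A^-2.
Tabulate the states by total A-exponent and number of loops L (A-exp: L × count):
  A^7: L=4 ×1
  A^5: L=3 ×7
  A^3: L=2 ×17, L=4 ×4
  A^1: L=1 ×14, L=3 ×20, L=5 ×1
  A^-1: L=2 ×27, L=4 ×8
  A^-3: L=1 ×5, L=3 ×15, L=5 ×1
  A^-5: L=2 ×4, L=4 ×3
  A^-7: L=3 ×1
Each group contributes A^e * Σ count * d^(L-1):
Powers of d = -A^2 - A^-2: d^2 = A^4 + 2 + A^-4; d^3 = -A^6 - 3*A^2 - 3*A^-2 - A^-6; d^4 = A^8 + 4*A^4 + 6 + 4*A^-4 + A^-8.
  A^7 * (d^3) = -A^13 - 3*A^9 - 3*A^5 - A
  A^5 * (7*d^2) = 7*A^9 + 14*A^5 + 7*A
  A^3 * (17*d + 4*d^3) = -4*A^9 - 29*A^5 - 29*A - 4*A^-3
  A^1 * (14 + 20*d^2 + d^4) = A^9 + 24*A^5 + 60*A + 24*A^-3 + A^-7
  A^-1 * (27*d + 8*d^3) = -8*A^5 - 51*A - 51*A^-3 - 8*A^-7
  A^-3 * (5 + 15*d^2 + d^4) = A^5 + 19*A + 41*A^-3 + 19*A^-7 + A^-11
  A^-5 * (4*d + 3*d^3) = -3*A - 13*A^-3 - 13*A^-7 - 3*A^-11
  A^-7 * (d^2) = A^-3 + 2*A^-7 + A^-11
Summing the groups: <K> = -A^13 + A^9 - A^5 + 2*A - 2*A^-3 + A^-7 - A^-11
Normalise by the writhe: (-A^3)^(-w) = (-A^3)^(1) = -A^3, so f(A) = -A^3 * <K> = A^16 - A^12 + A^8 - 2*A^4 + 2 - A^-4 + A^-8.
Substitute A = t^(-1/4), i.e. A^e → t^(-e/4): V(t) = t^2 - t + 2 - 2*t^-1 + t^-2 - t^-3 + t^-4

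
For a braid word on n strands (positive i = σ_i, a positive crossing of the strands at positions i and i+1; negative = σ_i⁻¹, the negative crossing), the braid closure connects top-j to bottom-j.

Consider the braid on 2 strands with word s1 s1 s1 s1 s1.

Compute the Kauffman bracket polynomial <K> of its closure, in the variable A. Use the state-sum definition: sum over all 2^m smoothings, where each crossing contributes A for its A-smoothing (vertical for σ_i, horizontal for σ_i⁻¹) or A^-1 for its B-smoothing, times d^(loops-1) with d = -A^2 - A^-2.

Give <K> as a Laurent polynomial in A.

Braid: s1 s1 s1 s1 s1 on 2 strands, 5 crossings.
Writhe w = (#positive) - (#negative) = 5 - 0 = 5.
Enumerate smoothing states for the bracket polynomial. There are 2^5 = 32 states.
For each crossing: s=0 is the vertical smoothing, s=1 horizontal. Crossing k contributes A^(sign_k * (1 - 2*s_k)); loop factor d = -A^2 - A^-2.
  state 00000: A-exp=+5, loops=2, term = A^5 * d^1
  state 00001: A-exp=+3, loops=1, term = A^3 * d^0
  state 00010: A-exp=+3, loops=1, term = A^3 * d^0
  state 00011: A-exp=+1, loops=2, term = A^1 * d^1
  state 00100: A-exp=+3, loops=1, term = A^3 * d^0
  state 00101: A-exp=+1, loops=2, term = A^1 * d^1
  state 00110: A-exp=+1, loops=2, term = A^1 * d^1
  state 00111: A-exp=-1, loops=3, term = A^-1 * d^2
  state 01000: A-exp=+3, loops=1, term = A^3 * d^0
  state 01001: A-exp=+1, loops=2, term = A^1 * d^1
  state 01010: A-exp=+1, loops=2, term = A^1 * d^1
  state 01011: A-exp=-1, loops=3, term = A^-1 * d^2
  state 01100: A-exp=+1, loops=2, term = A^1 * d^1
  state 01101: A-exp=-1, loops=3, term = A^-1 * d^2
  state 01110: A-exp=-1, loops=3, term = A^-1 * d^2
  state 01111: A-exp=-3, loops=4, term = A^-3 * d^3
  state 10000: A-exp=+3, loops=1, term = A^3 * d^0
  state 10001: A-exp=+1, loops=2, term = A^1 * d^1
  state 10010: A-exp=+1, loops=2, term = A^1 * d^1
  state 10011: A-exp=-1, loops=3, term = A^-1 * d^2
  state 10100: A-exp=+1, loops=2, term = A^1 * d^1
  state 10101: A-exp=-1, loops=3, term = A^-1 * d^2
  state 10110: A-exp=-1, loops=3, term = A^-1 * d^2
  state 10111: A-exp=-3, loops=4, term = A^-3 * d^3
  state 11000: A-exp=+1, loops=2, term = A^1 * d^1
  state 11001: A-exp=-1, loops=3, term = A^-1 * d^2
  state 11010: A-exp=-1, loops=3, term = A^-1 * d^2
  state 11011: A-exp=-3, loops=4, term = A^-3 * d^3
  state 11100: A-exp=-1, loops=3, term = A^-1 * d^2
  state 11101: A-exp=-3, loops=4, term = A^-3 * d^3
  state 11110: A-exp=-3, loops=4, term = A^-3 * d^3
  state 11111: A-exp=-5, loops=5, term = A^-5 * d^4
Collect the terms by A-exponent (count of states per loop number):
Powers of d = -A^2 - A^-2: d^2 = A^4 + 2 + A^-4; d^3 = -A^6 - 3*A^2 - 3*A^-2 - A^-6; d^4 = A^8 + 4*A^4 + 6 + 4*A^-4 + A^-8.
  A^5 * (d) = -A^7 - A^3
  A^3 * (5) = 5*A^3
  A^1 * (10*d) = -10*A^3 - 10*A^-1
  A^-1 * (10*d^2) = 10*A^3 + 20*A^-1 + 10*A^-5
  A^-3 * (5*d^3) = -5*A^3 - 15*A^-1 - 15*A^-5 - 5*A^-9
  A^-5 * (d^4) = A^3 + 4*A^-1 + 6*A^-5 + 4*A^-9 + A^-13
Summing the groups: <K> = -A^7 - A^-1 + A^-5 - A^-9 + A^-13

Answer: -A^7 - A^-1 + A^-5 - A^-9 + A^-13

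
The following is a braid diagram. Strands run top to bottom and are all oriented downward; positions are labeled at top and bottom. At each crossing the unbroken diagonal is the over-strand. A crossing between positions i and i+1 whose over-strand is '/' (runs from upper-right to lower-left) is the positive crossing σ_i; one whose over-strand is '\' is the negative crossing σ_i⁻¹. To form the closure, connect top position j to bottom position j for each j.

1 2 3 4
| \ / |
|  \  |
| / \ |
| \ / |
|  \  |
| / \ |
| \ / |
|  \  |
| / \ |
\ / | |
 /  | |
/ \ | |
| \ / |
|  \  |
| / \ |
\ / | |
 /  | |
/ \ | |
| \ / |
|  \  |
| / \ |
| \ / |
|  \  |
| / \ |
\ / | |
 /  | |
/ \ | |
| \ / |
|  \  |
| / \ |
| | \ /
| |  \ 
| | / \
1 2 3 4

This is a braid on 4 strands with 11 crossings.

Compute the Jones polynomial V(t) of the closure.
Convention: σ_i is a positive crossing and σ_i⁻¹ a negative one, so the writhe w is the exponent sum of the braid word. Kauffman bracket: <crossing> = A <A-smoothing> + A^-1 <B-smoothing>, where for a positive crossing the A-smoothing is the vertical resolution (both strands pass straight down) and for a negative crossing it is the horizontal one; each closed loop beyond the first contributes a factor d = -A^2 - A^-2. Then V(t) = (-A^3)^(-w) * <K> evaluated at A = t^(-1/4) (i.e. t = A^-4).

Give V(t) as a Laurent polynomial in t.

Reading the diagram top to bottom ('/'-over between positions i,i+1 = s_i, '\'-over = s_i^-1): braid word = s2^-1 s2^-1 s2^-1 s1 s2^-1 s1 s2^-1 s2^-1 s1 s2^-1 s3^-1.
The presented braid s2^-1 s2^-1 s2^-1 s1 s2^-1 s1 s2^-1 s2^-1 s1 s2^-1 s3^-1 on 4 strands reduces by inverse Markov moves (closure unchanged at each step):
  Destabilize: the word has the form β·s3^-1 where s3^-1 occurs only as the final letter (β ∈ B_3); drop it and the last strand → 3 strands.
Reduced to β = s2^-1 s2^-1 s2^-1 s1 s2^-1 s1 s2^-1 s2^-1 s1 s2^-1 on 3 strands, 10 crossings.
Compute on β:
Braid: s2^-1 s2^-1 s2^-1 s1 s2^-1 s1 s2^-1 s2^-1 s1 s2^-1 on 3 strands, 10 crossings.
Writhe w = (#positive) - (#negative) = 3 - 7 = -4.
Computing the Kauffman bracket via state sum. There are 2^10 = 1024 states.
Each crossing splits two ways (0=vertical, 1=horizontal). The state's weight is A^(#A-smoothings - #B-smoothings) * d^(loops - 1).
Tabulate the states by total A-exponent and number of loops L (A-exp: L × count):
  A^10: L=8 ×1
  A^8: L=7 ×10
  A^6: L=6 ×45
  A^4: L=5 ×119, L=7 ×1
  A^2: L=4 ×202, L=6 ×8
  A^0: L=3 ×224, L=5 ×28
  A^-2: L=2 ×156, L=4 ×53, L=6 ×1
  A^-4: L=1 ×57, L=3 ×59, L=5 ×4
  A^-6: L=2 ×38, L=4 ×7
  A^-8: L=3 ×10
  A^-10: L=4 ×1
Each group contributes A^e * Σ count * d^(L-1):
Powers of d = -A^2 - A^-2: d^2 = A^4 + 2 + A^-4; d^3 = -A^6 - 3*A^2 - 3*A^-2 - A^-6; d^4 = A^8 + 4*A^4 + 6 + 4*A^-4 + A^-8; d^5 = -A^10 - 5*A^6 - 10*A^2 - 10*A^-2 - 5*A^-6 - A^-10; d^6 = A^12 + 6*A^8 + 15*A^4 + 20 + 15*A^-4 + 6*A^-8 + A^-12; d^7 = -A^14 - 7*A^10 - 21*A^6 - 35*A^2 - 35*A^-2 - 21*A^-6 - 7*A^-10 - A^-14.
  A^10 * (d^7) = -A^24 - 7*A^20 - 21*A^16 - 35*A^12 - 35*A^8 - 21*A^4 - 7 - A^-4
  A^8 * (10*d^6) = 10*A^20 + 60*A^16 + 150*A^12 + 200*A^8 + 150*A^4 + 60 + 10*A^-4
  A^6 * (45*d^5) = -45*A^16 - 225*A^12 - 450*A^8 - 450*A^4 - 225 - 45*A^-4
  A^4 * (119*d^4 + d^6) = A^16 + 125*A^12 + 491*A^8 + 734*A^4 + 491 + 125*A^-4 + A^-8
  A^2 * (202*d^3 + 8*d^5) = -8*A^12 - 242*A^8 - 686*A^4 - 686 - 242*A^-4 - 8*A^-8
  A^0 * (224*d^2 + 28*d^4) = 28*A^8 + 336*A^4 + 616 + 336*A^-4 + 28*A^-8
  A^-2 * (156*d + 53*d^3 + d^5) = -A^8 - 58*A^4 - 325 - 325*A^-4 - 58*A^-8 - A^-12
  A^-4 * (57 + 59*d^2 + 4*d^4) = 4*A^4 + 75 + 199*A^-4 + 75*A^-8 + 4*A^-12
  A^-6 * (38*d + 7*d^3) = -7 - 59*A^-4 - 59*A^-8 - 7*A^-12
  A^-8 * (10*d^2) = 10*A^-4 + 20*A^-8 + 10*A^-12
  A^-10 * (d^3) = -A^-4 - 3*A^-8 - 3*A^-12 - A^-16
Summing the groups: <K> = -A^24 + 3*A^20 - 5*A^16 + 7*A^12 - 9*A^8 + 9*A^4 - 8 + 7*A^-4 - 4*A^-8 + 3*A^-12 - A^-16
Normalise by the writhe: (-A^3)^(-w) = (-A^3)^(4) = A^12, so f(A) = A^12 * <K> = -A^36 + 3*A^32 - 5*A^28 + 7*A^24 - 9*A^20 + 9*A^16 - 8*A^12 + 7*A^8 - 4*A^4 + 3 - A^-4.
Substitute A = t^(-1/4), i.e. A^e → t^(-e/4): V(t) = -t + 3 - 4*t^-1 + 7*t^-2 - 8*t^-3 + 9*t^-4 - 9*t^-5 + 7*t^-6 - 5*t^-7 + 3*t^-8 - t^-9

Answer: -t + 3 - 4*t^-1 + 7*t^-2 - 8*t^-3 + 9*t^-4 - 9*t^-5 + 7*t^-6 - 5*t^-7 + 3*t^-8 - t^-9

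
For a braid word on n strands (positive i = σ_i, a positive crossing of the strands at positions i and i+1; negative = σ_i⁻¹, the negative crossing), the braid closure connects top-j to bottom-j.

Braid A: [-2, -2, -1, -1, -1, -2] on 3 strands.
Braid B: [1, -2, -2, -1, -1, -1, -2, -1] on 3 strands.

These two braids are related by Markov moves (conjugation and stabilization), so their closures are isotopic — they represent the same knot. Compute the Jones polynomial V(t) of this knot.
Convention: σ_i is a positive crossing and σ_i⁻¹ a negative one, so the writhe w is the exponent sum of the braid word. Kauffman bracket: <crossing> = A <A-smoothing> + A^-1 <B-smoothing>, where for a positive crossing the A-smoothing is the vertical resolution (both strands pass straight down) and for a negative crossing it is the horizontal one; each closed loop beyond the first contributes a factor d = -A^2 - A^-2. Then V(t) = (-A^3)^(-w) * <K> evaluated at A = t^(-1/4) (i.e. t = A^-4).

Markov-equivalent braids have isotopic closures, hence identical knot invariants. Strip the Markov moves from each word to reach a common short braid β, then compute V(t) once on β.
Braid A: s2^-1 s2^-1 s1^-1 s1^-1 s1^-1 s2^-1 on 3 strands has no conjugating prefix/suffix or stabilization to strip; take β = s2^-1 s2^-1 s1^-1 s1^-1 s1^-1 s2^-1.
Braid B: s1 s2^-1 s2^-1 s1^-1 s1^-1 s1^-1 s2^-1 s1^-1 on 3 strands reduces by inverse Markov moves (closure unchanged at each step):
  Deconjugate: the word is γ·β·γ⁻¹ with γ = s1 (prefix) and γ⁻¹ = s1^-1 (suffix); strip both.
Reduced to β = s2^-1 s2^-1 s1^-1 s1^-1 s1^-1 s2^-1 on 3 strands, 6 crossings.
Both give the same β = s2^-1 s2^-1 s1^-1 s1^-1 s1^-1 s2^-1 on 3 strands, so one state sum suffices:
Braid: s2^-1 s2^-1 s1^-1 s1^-1 s1^-1 s2^-1 on 3 strands, 6 crossings.
Writhe w = (#positive) - (#negative) = 0 - 6 = -6.
Computing the Kauffman bracket via state sum. There are 2^6 = 64 states.
Smooth each crossing (0=||, 1=⌣⌢); contribution A^(Σ sign_k(1-2s_k)) * d^(L-1).
Tabulate the states by total A-exponent and number of loops L (A-exp: L × count):
  A^6: L=5 ×1
  A^4: L=4 ×6
  A^2: L=3 ×15
  A^0: L=2 ×18, L=4 ×2
  A^-2: L=1 ×9, L=3 ×6
  A^-4: L=2 ×6
  A^-6: L=3 ×1
Each group contributes A^e * Σ count * d^(L-1):
Powers of d = -A^2 - A^-2: d^2 = A^4 + 2 + A^-4; d^3 = -A^6 - 3*A^2 - 3*A^-2 - A^-6; d^4 = A^8 + 4*A^4 + 6 + 4*A^-4 + A^-8.
  A^6 * (d^4) = A^14 + 4*A^10 + 6*A^6 + 4*A^2 + A^-2
  A^4 * (6*d^3) = -6*A^10 - 18*A^6 - 18*A^2 - 6*A^-2
  A^2 * (15*d^2) = 15*A^6 + 30*A^2 + 15*A^-2
  A^0 * (18*d + 2*d^3) = -2*A^6 - 24*A^2 - 24*A^-2 - 2*A^-6
  A^-2 * (9 + 6*d^2) = 6*A^2 + 21*A^-2 + 6*A^-6
  A^-4 * (6*d) = -6*A^-2 - 6*A^-6
  A^-6 * (d^2) = A^-2 + 2*A^-6 + A^-10
Summing the groups: <K> = A^14 - 2*A^10 + A^6 - 2*A^2 + 2*A^-2 + A^-10
Normalise by the writhe: (-A^3)^(-w) = (-A^3)^(6) = A^18, so f(A) = A^18 * <K> = A^32 - 2*A^28 + A^24 - 2*A^20 + 2*A^16 + A^8.
Substitute A = t^(-1/4), i.e. A^e → t^(-e/4): V(t) = t^-2 + 2*t^-4 - 2*t^-5 + t^-6 - 2*t^-7 + t^-8

Answer: t^-2 + 2*t^-4 - 2*t^-5 + t^-6 - 2*t^-7 + t^-8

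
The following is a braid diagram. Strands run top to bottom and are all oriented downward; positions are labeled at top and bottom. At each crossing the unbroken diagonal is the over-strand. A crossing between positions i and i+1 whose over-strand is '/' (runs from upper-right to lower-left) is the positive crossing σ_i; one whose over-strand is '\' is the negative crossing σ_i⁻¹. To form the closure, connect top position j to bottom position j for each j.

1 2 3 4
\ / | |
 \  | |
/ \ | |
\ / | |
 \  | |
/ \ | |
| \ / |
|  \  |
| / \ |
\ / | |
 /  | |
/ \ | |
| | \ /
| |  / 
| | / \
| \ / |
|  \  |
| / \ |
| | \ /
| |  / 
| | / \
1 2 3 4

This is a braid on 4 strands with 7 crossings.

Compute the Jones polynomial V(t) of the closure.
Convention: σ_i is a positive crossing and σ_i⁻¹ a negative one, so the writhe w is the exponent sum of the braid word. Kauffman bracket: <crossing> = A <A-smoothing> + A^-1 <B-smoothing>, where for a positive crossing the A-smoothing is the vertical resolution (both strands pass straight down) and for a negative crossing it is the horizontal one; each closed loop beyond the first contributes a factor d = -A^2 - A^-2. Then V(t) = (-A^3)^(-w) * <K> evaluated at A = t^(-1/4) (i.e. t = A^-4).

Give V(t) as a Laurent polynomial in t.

Reading the diagram top to bottom ('/'-over between positions i,i+1 = s_i, '\'-over = s_i^-1): braid word = s1^-1 s1^-1 s2^-1 s1 s3 s2^-1 s3.
Braid: s1^-1 s1^-1 s2^-1 s1 s3 s2^-1 s3 on 4 strands, 7 crossings.
Writhe w = (#positive) - (#negative) = 3 - 4 = -1.
Computing the Kauffman bracket via state sum. There are 2^7 = 128 states.
For each crossing: s=0 is the vertical smoothing, s=1 horizontal. Crossing k contributes A^(sign_k * (1 - 2*s_k)); loop factor d = -A^2 - A^-2.
Tabulate the states by total A-exponent and number of loops L (A-exp: L × count):
  A^7: L=4 ×1
  A^5: L=3 ×7
  A^3: L=2 ×17, L=4 ×4
  A^1: L=1 ×14, L=3 ×20, L=5 ×1
  A^-1: L=2 ×27, L=4 ×8
  A^-3: L=1 ×5, L=3 ×15, L=5 ×1
  A^-5: L=2 ×4, L=4 ×3
  A^-7: L=3 ×1
Each group contributes A^e * Σ count * d^(L-1):
Powers of d = -A^2 - A^-2: d^2 = A^4 + 2 + A^-4; d^3 = -A^6 - 3*A^2 - 3*A^-2 - A^-6; d^4 = A^8 + 4*A^4 + 6 + 4*A^-4 + A^-8.
  A^7 * (d^3) = -A^13 - 3*A^9 - 3*A^5 - A
  A^5 * (7*d^2) = 7*A^9 + 14*A^5 + 7*A
  A^3 * (17*d + 4*d^3) = -4*A^9 - 29*A^5 - 29*A - 4*A^-3
  A^1 * (14 + 20*d^2 + d^4) = A^9 + 24*A^5 + 60*A + 24*A^-3 + A^-7
  A^-1 * (27*d + 8*d^3) = -8*A^5 - 51*A - 51*A^-3 - 8*A^-7
  A^-3 * (5 + 15*d^2 + d^4) = A^5 + 19*A + 41*A^-3 + 19*A^-7 + A^-11
  A^-5 * (4*d + 3*d^3) = -3*A - 13*A^-3 - 13*A^-7 - 3*A^-11
  A^-7 * (d^2) = A^-3 + 2*A^-7 + A^-11
Summing the groups: <K> = -A^13 + A^9 - A^5 + 2*A - 2*A^-3 + A^-7 - A^-11
Normalise by the writhe: (-A^3)^(-w) = (-A^3)^(1) = -A^3, so f(A) = -A^3 * <K> = A^16 - A^12 + A^8 - 2*A^4 + 2 - A^-4 + A^-8.
Substitute A = t^(-1/4), i.e. A^e → t^(-e/4): V(t) = t^2 - t + 2 - 2*t^-1 + t^-2 - t^-3 + t^-4

Answer: t^2 - t + 2 - 2*t^-1 + t^-2 - t^-3 + t^-4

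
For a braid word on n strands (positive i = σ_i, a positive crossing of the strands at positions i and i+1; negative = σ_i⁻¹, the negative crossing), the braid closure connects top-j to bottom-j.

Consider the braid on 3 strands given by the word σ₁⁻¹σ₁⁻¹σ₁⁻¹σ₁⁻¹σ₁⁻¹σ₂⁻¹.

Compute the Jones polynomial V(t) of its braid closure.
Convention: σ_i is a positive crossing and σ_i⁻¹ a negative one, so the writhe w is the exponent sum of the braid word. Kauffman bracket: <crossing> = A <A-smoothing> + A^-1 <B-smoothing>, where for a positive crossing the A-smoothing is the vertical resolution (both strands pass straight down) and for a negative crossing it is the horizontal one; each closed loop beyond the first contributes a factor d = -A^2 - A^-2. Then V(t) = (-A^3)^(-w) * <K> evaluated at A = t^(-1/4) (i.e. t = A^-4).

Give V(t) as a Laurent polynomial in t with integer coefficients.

t^-2 + t^-4 - t^-5 + t^-6 - t^-7

Derivation:
The presented braid s1^-1 s1^-1 s1^-1 s1^-1 s1^-1 s2^-1 on 3 strands reduces by inverse Markov moves (closure unchanged at each step):
  Destabilize: the word has the form β·s2^-1 where s2^-1 occurs only as the final letter (β ∈ B_2); drop it and the last strand → 2 strands.
Reduced to β = s1^-1 s1^-1 s1^-1 s1^-1 s1^-1 on 2 strands, 5 crossings.
Compute on β:
Braid: s1^-1 s1^-1 s1^-1 s1^-1 s1^-1 on 2 strands, 5 crossings.
Writhe w = (#positive) - (#negative) = 0 - 5 = -5.
State-sum expansion of <K>. There are 2^5 = 32 states.
Smooth each crossing (0=||, 1=⌣⌢); contribution A^(Σ sign_k(1-2s_k)) * d^(L-1).
  state 00000: A-exp=-5, loops=2, term = A^-5 * d^1
  state 00001: A-exp=-3, loops=1, term = A^-3 * d^0
  state 00010: A-exp=-3, loops=1, term = A^-3 * d^0
  state 00011: A-exp=-1, loops=2, term = A^-1 * d^1
  state 00100: A-exp=-3, loops=1, term = A^-3 * d^0
  state 00101: A-exp=-1, loops=2, term = A^-1 * d^1
  state 00110: A-exp=-1, loops=2, term = A^-1 * d^1
  state 00111: A-exp=+1, loops=3, term = A^1 * d^2
  state 01000: A-exp=-3, loops=1, term = A^-3 * d^0
  state 01001: A-exp=-1, loops=2, term = A^-1 * d^1
  state 01010: A-exp=-1, loops=2, term = A^-1 * d^1
  state 01011: A-exp=+1, loops=3, term = A^1 * d^2
  state 01100: A-exp=-1, loops=2, term = A^-1 * d^1
  state 01101: A-exp=+1, loops=3, term = A^1 * d^2
  state 01110: A-exp=+1, loops=3, term = A^1 * d^2
  state 01111: A-exp=+3, loops=4, term = A^3 * d^3
  state 10000: A-exp=-3, loops=1, term = A^-3 * d^0
  state 10001: A-exp=-1, loops=2, term = A^-1 * d^1
  state 10010: A-exp=-1, loops=2, term = A^-1 * d^1
  state 10011: A-exp=+1, loops=3, term = A^1 * d^2
  state 10100: A-exp=-1, loops=2, term = A^-1 * d^1
  state 10101: A-exp=+1, loops=3, term = A^1 * d^2
  state 10110: A-exp=+1, loops=3, term = A^1 * d^2
  state 10111: A-exp=+3, loops=4, term = A^3 * d^3
  state 11000: A-exp=-1, loops=2, term = A^-1 * d^1
  state 11001: A-exp=+1, loops=3, term = A^1 * d^2
  state 11010: A-exp=+1, loops=3, term = A^1 * d^2
  state 11011: A-exp=+3, loops=4, term = A^3 * d^3
  state 11100: A-exp=+1, loops=3, term = A^1 * d^2
  state 11101: A-exp=+3, loops=4, term = A^3 * d^3
  state 11110: A-exp=+3, loops=4, term = A^3 * d^3
  state 11111: A-exp=+5, loops=5, term = A^5 * d^4
Collect the terms by A-exponent (count of states per loop number):
Powers of d = -A^2 - A^-2: d^2 = A^4 + 2 + A^-4; d^3 = -A^6 - 3*A^2 - 3*A^-2 - A^-6; d^4 = A^8 + 4*A^4 + 6 + 4*A^-4 + A^-8.
  A^5 * (d^4) = A^13 + 4*A^9 + 6*A^5 + 4*A + A^-3
  A^3 * (5*d^3) = -5*A^9 - 15*A^5 - 15*A - 5*A^-3
  A^1 * (10*d^2) = 10*A^5 + 20*A + 10*A^-3
  A^-1 * (10*d) = -10*A - 10*A^-3
  A^-3 * (5) = 5*A^-3
  A^-5 * (d) = -A^-3 - A^-7
Summing the groups: <K> = A^13 - A^9 + A^5 - A - A^-7
Normalise by the writhe: (-A^3)^(-w) = (-A^3)^(5) = -A^15, so f(A) = -A^15 * <K> = -A^28 + A^24 - A^20 + A^16 + A^8.
Substitute A = t^(-1/4), i.e. A^e → t^(-e/4): V(t) = t^-2 + t^-4 - t^-5 + t^-6 - t^-7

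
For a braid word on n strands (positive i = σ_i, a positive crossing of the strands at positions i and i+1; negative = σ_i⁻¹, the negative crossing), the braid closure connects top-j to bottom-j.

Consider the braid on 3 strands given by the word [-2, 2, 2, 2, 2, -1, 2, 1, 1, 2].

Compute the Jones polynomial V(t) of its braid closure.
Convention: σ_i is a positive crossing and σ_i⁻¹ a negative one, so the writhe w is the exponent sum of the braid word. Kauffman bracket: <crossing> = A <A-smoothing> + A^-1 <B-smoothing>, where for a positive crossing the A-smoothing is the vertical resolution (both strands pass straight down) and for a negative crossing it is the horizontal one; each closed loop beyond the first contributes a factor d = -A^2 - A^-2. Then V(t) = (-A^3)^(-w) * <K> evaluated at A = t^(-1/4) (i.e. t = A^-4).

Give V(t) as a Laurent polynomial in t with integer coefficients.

-t^9 + t^8 - 2*t^7 + 3*t^6 - 2*t^5 + 2*t^4 - t^3 + t^2

Derivation:
The presented braid s2^-1 s2 s2 s2 s2 s1^-1 s2 s1 s1 s2 on 3 strands reduces by inverse Markov moves (closure unchanged at each step):
  Deconjugate: the word is γ·β·γ⁻¹ with γ = s2^-1 (prefix) and γ⁻¹ = s2 (suffix); strip both.
Reduced to β = s2 s2 s2 s2 s1^-1 s2 s1 s1 on 3 strands, 8 crossings.
Compute on β:
Braid: s2 s2 s2 s2 s1^-1 s2 s1 s1 on 3 strands, 8 crossings.
Writhe w = (#positive) - (#negative) = 7 - 1 = 6.
Computing the Kauffman bracket via state sum. There are 2^8 = 256 states.
Smooth each crossing (0=||, 1=⌣⌢); contribution A^(Σ sign_k(1-2s_k)) * d^(L-1).
Tabulate the states by total A-exponent and number of loops L (A-exp: L × count):
  A^8: L=2 ×1
  A^6: L=1 ×5, L=3 ×3
  A^4: L=2 ×27, L=4 ×1
  A^2: L=1 ×18, L=3 ×38
  A^0: L=2 ×41, L=4 ×29
  A^-2: L=3 ×44, L=5 ×12
  A^-4: L=4 ×26, L=6 ×2
  A^-6: L=5 ×8
  A^-8: L=6 ×1
Each group contributes A^e * Σ count * d^(L-1):
Powers of d = -A^2 - A^-2: d^2 = A^4 + 2 + A^-4; d^3 = -A^6 - 3*A^2 - 3*A^-2 - A^-6; d^4 = A^8 + 4*A^4 + 6 + 4*A^-4 + A^-8; d^5 = -A^10 - 5*A^6 - 10*A^2 - 10*A^-2 - 5*A^-6 - A^-10.
  A^8 * (d) = -A^10 - A^6
  A^6 * (5 + 3*d^2) = 3*A^10 + 11*A^6 + 3*A^2
  A^4 * (27*d + d^3) = -A^10 - 30*A^6 - 30*A^2 - A^-2
  A^2 * (18 + 38*d^2) = 38*A^6 + 94*A^2 + 38*A^-2
  A^0 * (41*d + 29*d^3) = -29*A^6 - 128*A^2 - 128*A^-2 - 29*A^-6
  A^-2 * (44*d^2 + 12*d^4) = 12*A^6 + 92*A^2 + 160*A^-2 + 92*A^-6 + 12*A^-10
  A^-4 * (26*d^3 + 2*d^5) = -2*A^6 - 36*A^2 - 98*A^-2 - 98*A^-6 - 36*A^-10 - 2*A^-14
  A^-6 * (8*d^4) = 8*A^2 + 32*A^-2 + 48*A^-6 + 32*A^-10 + 8*A^-14
  A^-8 * (d^5) = -A^2 - 5*A^-2 - 10*A^-6 - 10*A^-10 - 5*A^-14 - A^-18
Summing the groups: <K> = A^10 - A^6 + 2*A^2 - 2*A^-2 + 3*A^-6 - 2*A^-10 + A^-14 - A^-18
Normalise by the writhe: (-A^3)^(-w) = (-A^3)^(-6) = A^-18, so f(A) = A^-18 * <K> = A^-8 - A^-12 + 2*A^-16 - 2*A^-20 + 3*A^-24 - 2*A^-28 + A^-32 - A^-36.
Substitute A = t^(-1/4), i.e. A^e → t^(-e/4): V(t) = -t^9 + t^8 - 2*t^7 + 3*t^6 - 2*t^5 + 2*t^4 - t^3 + t^2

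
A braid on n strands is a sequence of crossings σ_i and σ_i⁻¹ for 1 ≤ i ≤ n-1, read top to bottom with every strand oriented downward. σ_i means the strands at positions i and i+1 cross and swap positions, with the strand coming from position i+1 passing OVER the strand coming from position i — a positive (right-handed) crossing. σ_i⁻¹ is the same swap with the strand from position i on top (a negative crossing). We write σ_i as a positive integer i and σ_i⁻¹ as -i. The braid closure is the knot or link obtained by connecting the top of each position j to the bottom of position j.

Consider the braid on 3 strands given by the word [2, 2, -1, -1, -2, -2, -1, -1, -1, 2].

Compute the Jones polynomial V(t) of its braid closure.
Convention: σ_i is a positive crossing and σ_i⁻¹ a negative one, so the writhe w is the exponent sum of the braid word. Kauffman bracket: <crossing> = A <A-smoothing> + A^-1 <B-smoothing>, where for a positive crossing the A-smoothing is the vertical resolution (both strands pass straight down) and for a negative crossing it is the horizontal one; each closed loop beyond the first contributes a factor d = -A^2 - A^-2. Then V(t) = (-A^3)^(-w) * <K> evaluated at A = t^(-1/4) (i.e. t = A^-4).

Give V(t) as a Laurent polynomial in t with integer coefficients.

-1 + 3*t^-1 - 4*t^-2 + 6*t^-3 - 5*t^-4 + 5*t^-5 - 4*t^-6 + 2*t^-7 - t^-8

Derivation:
Braid: s2 s2 s1^-1 s1^-1 s2^-1 s2^-1 s1^-1 s1^-1 s1^-1 s2 on 3 strands, 10 crossings.
Writhe w = (#positive) - (#negative) = 3 - 7 = -4.
Enumerate smoothing states for the bracket polynomial. There are 2^10 = 1024 states.
Each crossing splits two ways (0=vertical, 1=horizontal). The state's weight is A^(#A-smoothings - #B-smoothings) * d^(loops - 1).
Tabulate the states by total A-exponent and number of loops L (A-exp: L × count):
  A^10: L=6 ×1
  A^8: L=5 ×10
  A^6: L=4 ×41, L=6 ×4
  A^4: L=3 ×87, L=5 ×32, L=7 ×1
  A^2: L=2 ×97, L=4 ×100, L=6 ×13
  A^0: L=1 ×46, L=3 ×152, L=5 ×52, L=7 ×2
  A^-2: L=2 ×103, L=4 ×96, L=6 ×11
  A^-4: L=1 ×15, L=3 ×79, L=5 ×26
  A^-6: L=2 ×18, L=4 ×26, L=6 ×1
  A^-8: L=3 ×8, L=5 ×2
  A^-10: L=4 ×1
Each group contributes A^e * Σ count * d^(L-1):
Powers of d = -A^2 - A^-2: d^2 = A^4 + 2 + A^-4; d^3 = -A^6 - 3*A^2 - 3*A^-2 - A^-6; d^4 = A^8 + 4*A^4 + 6 + 4*A^-4 + A^-8; d^5 = -A^10 - 5*A^6 - 10*A^2 - 10*A^-2 - 5*A^-6 - A^-10; d^6 = A^12 + 6*A^8 + 15*A^4 + 20 + 15*A^-4 + 6*A^-8 + A^-12.
  A^10 * (d^5) = -A^20 - 5*A^16 - 10*A^12 - 10*A^8 - 5*A^4 - 1
  A^8 * (10*d^4) = 10*A^16 + 40*A^12 + 60*A^8 + 40*A^4 + 10
  A^6 * (41*d^3 + 4*d^5) = -4*A^16 - 61*A^12 - 163*A^8 - 163*A^4 - 61 - 4*A^-4
  A^4 * (87*d^2 + 32*d^4 + d^6) = A^16 + 38*A^12 + 230*A^8 + 386*A^4 + 230 + 38*A^-4 + A^-8
  A^2 * (97*d + 100*d^3 + 13*d^5) = -13*A^12 - 165*A^8 - 527*A^4 - 527 - 165*A^-4 - 13*A^-8
  A^0 * (46 + 152*d^2 + 52*d^4 + 2*d^6) = 2*A^12 + 64*A^8 + 390*A^4 + 702 + 390*A^-4 + 64*A^-8 + 2*A^-12
  A^-2 * (103*d + 96*d^3 + 11*d^5) = -11*A^8 - 151*A^4 - 501 - 501*A^-4 - 151*A^-8 - 11*A^-12
  A^-4 * (15 + 79*d^2 + 26*d^4) = 26*A^4 + 183 + 329*A^-4 + 183*A^-8 + 26*A^-12
  A^-6 * (18*d + 26*d^3 + d^5) = -A^4 - 31 - 106*A^-4 - 106*A^-8 - 31*A^-12 - A^-16
  A^-8 * (8*d^2 + 2*d^4) = 2 + 16*A^-4 + 28*A^-8 + 16*A^-12 + 2*A^-16
  A^-10 * (d^3) = -A^-4 - 3*A^-8 - 3*A^-12 - A^-16
Summing the groups: <K> = -A^20 + 2*A^16 - 4*A^12 + 5*A^8 - 5*A^4 + 6 - 4*A^-4 + 3*A^-8 - A^-12
Normalise by the writhe: (-A^3)^(-w) = (-A^3)^(4) = A^12, so f(A) = A^12 * <K> = -A^32 + 2*A^28 - 4*A^24 + 5*A^20 - 5*A^16 + 6*A^12 - 4*A^8 + 3*A^4 - 1.
Substitute A = t^(-1/4), i.e. A^e → t^(-e/4): V(t) = -1 + 3*t^-1 - 4*t^-2 + 6*t^-3 - 5*t^-4 + 5*t^-5 - 4*t^-6 + 2*t^-7 - t^-8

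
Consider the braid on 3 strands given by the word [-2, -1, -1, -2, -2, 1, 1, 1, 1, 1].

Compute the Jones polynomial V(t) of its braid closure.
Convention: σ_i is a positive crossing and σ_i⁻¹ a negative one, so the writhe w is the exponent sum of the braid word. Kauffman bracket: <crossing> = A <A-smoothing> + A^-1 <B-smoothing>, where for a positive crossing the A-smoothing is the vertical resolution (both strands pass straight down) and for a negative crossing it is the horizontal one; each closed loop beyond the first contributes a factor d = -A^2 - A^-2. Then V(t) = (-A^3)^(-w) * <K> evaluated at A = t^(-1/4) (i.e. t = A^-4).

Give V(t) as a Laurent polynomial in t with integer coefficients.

-t^4 + t^3 - t^2 + 2*t - 1 + 2*t^-1 - t^-2 + t^-3 - t^-4

Derivation:
Braid: s2^-1 s1^-1 s1^-1 s2^-1 s2^-1 s1 s1 s1 s1 s1 on 3 strands, 10 crossings.
Writhe w = (#positive) - (#negative) = 5 - 5 = 0.
Enumerate smoothing states for the bracket polynomial. There are 2^10 = 1024 states.
Each crossing splits two ways (0=vertical, 1=horizontal). The state's weight is A^(#A-smoothings - #B-smoothings) * d^(loops - 1).
Tabulate the states by total A-exponent and number of loops L (A-exp: L × count):
  A^10: L=4 ×1
  A^8: L=3 ×10
  A^6: L=2 ×29, L=4 ×16
  A^4: L=1 ×26, L=3 ×74, L=5 ×20
  A^2: L=2 ×90, L=4 ×105, L=6 ×15
  A^0: L=1 ×15, L=3 ×141, L=5 ×90, L=7 ×6
  A^-2: L=2 ×35, L=4 ×130, L=6 ×44, L=8 ×1
  A^-4: L=3 ×40, L=5 ×69, L=7 ×11
  A^-6: L=4 ×25, L=6 ×19, L=8 ×1
  A^-8: L=5 ×8, L=7 ×2
  A^-10: L=6 ×1
Each group contributes A^e * Σ count * d^(L-1):
Powers of d = -A^2 - A^-2: d^2 = A^4 + 2 + A^-4; d^3 = -A^6 - 3*A^2 - 3*A^-2 - A^-6; d^4 = A^8 + 4*A^4 + 6 + 4*A^-4 + A^-8; d^5 = -A^10 - 5*A^6 - 10*A^2 - 10*A^-2 - 5*A^-6 - A^-10; d^6 = A^12 + 6*A^8 + 15*A^4 + 20 + 15*A^-4 + 6*A^-8 + A^-12; d^7 = -A^14 - 7*A^10 - 21*A^6 - 35*A^2 - 35*A^-2 - 21*A^-6 - 7*A^-10 - A^-14.
  A^10 * (d^3) = -A^16 - 3*A^12 - 3*A^8 - A^4
  A^8 * (10*d^2) = 10*A^12 + 20*A^8 + 10*A^4
  A^6 * (29*d + 16*d^3) = -16*A^12 - 77*A^8 - 77*A^4 - 16
  A^4 * (26 + 74*d^2 + 20*d^4) = 20*A^12 + 154*A^8 + 294*A^4 + 154 + 20*A^-4
  A^2 * (90*d + 105*d^3 + 15*d^5) = -15*A^12 - 180*A^8 - 555*A^4 - 555 - 180*A^-4 - 15*A^-8
  A^0 * (15 + 141*d^2 + 90*d^4 + 6*d^6) = 6*A^12 + 126*A^8 + 591*A^4 + 957 + 591*A^-4 + 126*A^-8 + 6*A^-12
  A^-2 * (35*d + 130*d^3 + 44*d^5 + d^7) = -A^12 - 51*A^8 - 371*A^4 - 900 - 900*A^-4 - 371*A^-8 - 51*A^-12 - A^-16
  A^-4 * (40*d^2 + 69*d^4 + 11*d^6) = 11*A^8 + 135*A^4 + 481 + 714*A^-4 + 481*A^-8 + 135*A^-12 + 11*A^-16
  A^-6 * (25*d^3 + 19*d^5 + d^7) = -A^8 - 26*A^4 - 141 - 300*A^-4 - 300*A^-8 - 141*A^-12 - 26*A^-16 - A^-20
  A^-8 * (8*d^4 + 2*d^6) = 2*A^4 + 20 + 62*A^-4 + 88*A^-8 + 62*A^-12 + 20*A^-16 + 2*A^-20
  A^-10 * (d^5) = -1 - 5*A^-4 - 10*A^-8 - 10*A^-12 - 5*A^-16 - A^-20
Summing the groups: <K> = -A^16 + A^12 - A^8 + 2*A^4 - 1 + 2*A^-4 - A^-8 + A^-12 - A^-16
Normalise by the writhe: (-A^3)^(-w) = (-A^3)^(0) = 1, so f(A) = 1 * <K> = -A^16 + A^12 - A^8 + 2*A^4 - 1 + 2*A^-4 - A^-8 + A^-12 - A^-16.
Substitute A = t^(-1/4), i.e. A^e → t^(-e/4): V(t) = -t^4 + t^3 - t^2 + 2*t - 1 + 2*t^-1 - t^-2 + t^-3 - t^-4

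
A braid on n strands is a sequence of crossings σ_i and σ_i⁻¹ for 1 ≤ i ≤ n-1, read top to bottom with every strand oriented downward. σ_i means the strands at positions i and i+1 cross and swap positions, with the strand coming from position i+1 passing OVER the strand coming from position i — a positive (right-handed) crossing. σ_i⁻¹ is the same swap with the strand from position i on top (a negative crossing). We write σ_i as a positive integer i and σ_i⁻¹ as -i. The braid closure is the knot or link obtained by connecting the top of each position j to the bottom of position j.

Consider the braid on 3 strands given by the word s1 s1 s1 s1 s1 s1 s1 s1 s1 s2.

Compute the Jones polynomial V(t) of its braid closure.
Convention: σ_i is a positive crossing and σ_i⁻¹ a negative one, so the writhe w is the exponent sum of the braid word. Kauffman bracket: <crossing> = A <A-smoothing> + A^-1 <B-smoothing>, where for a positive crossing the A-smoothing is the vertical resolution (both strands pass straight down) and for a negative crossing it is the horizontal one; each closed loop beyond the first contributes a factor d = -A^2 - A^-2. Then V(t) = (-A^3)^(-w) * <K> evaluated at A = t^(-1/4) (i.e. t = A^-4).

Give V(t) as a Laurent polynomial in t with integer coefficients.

-t^13 + t^12 - t^11 + t^10 - t^9 + t^8 - t^7 + t^6 + t^4

Derivation:
The presented braid s1 s1 s1 s1 s1 s1 s1 s1 s1 s2 on 3 strands reduces by inverse Markov moves (closure unchanged at each step):
  Destabilize: the word has the form β·s2 where s2 occurs only as the final letter (β ∈ B_2); drop it and the last strand → 2 strands.
Reduced to β = s1 s1 s1 s1 s1 s1 s1 s1 s1 on 2 strands, 9 crossings.
Compute on β:
Braid: s1 s1 s1 s1 s1 s1 s1 s1 s1 on 2 strands, 9 crossings.
Writhe w = (#positive) - (#negative) = 9 - 0 = 9.
Computing the Kauffman bracket via state sum. There are 2^9 = 512 states.
Each crossing splits two ways (0=vertical, 1=horizontal). The state's weight is A^(#A-smoothings - #B-smoothings) * d^(loops - 1).
Tabulate the states by total A-exponent and number of loops L (A-exp: L × count):
  A^9: L=2 ×1
  A^7: L=1 ×9
  A^5: L=2 ×36
  A^3: L=3 ×84
  A^1: L=4 ×126
  A^-1: L=5 ×126
  A^-3: L=6 ×84
  A^-5: L=7 ×36
  A^-7: L=8 ×9
  A^-9: L=9 ×1
Each group contributes A^e * Σ count * d^(L-1):
Powers of d = -A^2 - A^-2: d^2 = A^4 + 2 + A^-4; d^3 = -A^6 - 3*A^2 - 3*A^-2 - A^-6; d^4 = A^8 + 4*A^4 + 6 + 4*A^-4 + A^-8; d^5 = -A^10 - 5*A^6 - 10*A^2 - 10*A^-2 - 5*A^-6 - A^-10; d^6 = A^12 + 6*A^8 + 15*A^4 + 20 + 15*A^-4 + 6*A^-8 + A^-12; d^7 = -A^14 - 7*A^10 - 21*A^6 - 35*A^2 - 35*A^-2 - 21*A^-6 - 7*A^-10 - A^-14; d^8 = A^16 + 8*A^12 + 28*A^8 + 56*A^4 + 70 + 56*A^-4 + 28*A^-8 + 8*A^-12 + A^-16.
  A^9 * (d) = -A^11 - A^7
  A^7 * (9) = 9*A^7
  A^5 * (36*d) = -36*A^7 - 36*A^3
  A^3 * (84*d^2) = 84*A^7 + 168*A^3 + 84*A^-1
  A^1 * (126*d^3) = -126*A^7 - 378*A^3 - 378*A^-1 - 126*A^-5
  A^-1 * (126*d^4) = 126*A^7 + 504*A^3 + 756*A^-1 + 504*A^-5 + 126*A^-9
  A^-3 * (84*d^5) = -84*A^7 - 420*A^3 - 840*A^-1 - 840*A^-5 - 420*A^-9 - 84*A^-13
  A^-5 * (36*d^6) = 36*A^7 + 216*A^3 + 540*A^-1 + 720*A^-5 + 540*A^-9 + 216*A^-13 + 36*A^-17
  A^-7 * (9*d^7) = -9*A^7 - 63*A^3 - 189*A^-1 - 315*A^-5 - 315*A^-9 - 189*A^-13 - 63*A^-17 - 9*A^-21
  A^-9 * (d^8) = A^7 + 8*A^3 + 28*A^-1 + 56*A^-5 + 70*A^-9 + 56*A^-13 + 28*A^-17 + 8*A^-21 + A^-25
Summing the groups: <K> = -A^11 - A^3 + A^-1 - A^-5 + A^-9 - A^-13 + A^-17 - A^-21 + A^-25
Normalise by the writhe: (-A^3)^(-w) = (-A^3)^(-9) = -A^-27, so f(A) = -A^-27 * <K> = A^-16 + A^-24 - A^-28 + A^-32 - A^-36 + A^-40 - A^-44 + A^-48 - A^-52.
Substitute A = t^(-1/4), i.e. A^e → t^(-e/4): V(t) = -t^13 + t^12 - t^11 + t^10 - t^9 + t^8 - t^7 + t^6 + t^4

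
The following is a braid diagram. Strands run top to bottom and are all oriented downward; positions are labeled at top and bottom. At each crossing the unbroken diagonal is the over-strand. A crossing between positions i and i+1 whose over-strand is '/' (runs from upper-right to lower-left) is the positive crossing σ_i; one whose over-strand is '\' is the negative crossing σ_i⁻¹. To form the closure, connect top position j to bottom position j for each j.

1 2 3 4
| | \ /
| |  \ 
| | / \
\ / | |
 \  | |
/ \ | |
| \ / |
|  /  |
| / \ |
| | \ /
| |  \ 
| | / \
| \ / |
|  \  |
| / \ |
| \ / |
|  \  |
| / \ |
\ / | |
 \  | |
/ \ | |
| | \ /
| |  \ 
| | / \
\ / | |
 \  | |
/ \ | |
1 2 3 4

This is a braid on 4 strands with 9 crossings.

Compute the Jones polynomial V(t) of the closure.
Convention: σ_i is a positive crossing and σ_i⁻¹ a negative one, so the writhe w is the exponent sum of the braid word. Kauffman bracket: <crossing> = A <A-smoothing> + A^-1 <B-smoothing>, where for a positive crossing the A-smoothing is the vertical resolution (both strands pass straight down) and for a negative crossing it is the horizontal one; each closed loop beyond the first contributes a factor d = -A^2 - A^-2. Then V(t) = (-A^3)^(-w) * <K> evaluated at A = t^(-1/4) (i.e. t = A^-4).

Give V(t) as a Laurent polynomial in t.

Reading the diagram top to bottom ('/'-over between positions i,i+1 = s_i, '\'-over = s_i^-1): braid word = s3^-1 s1^-1 s2 s3^-1 s2^-1 s2^-1 s1^-1 s3^-1 s1^-1.
Braid: s3^-1 s1^-1 s2 s3^-1 s2^-1 s2^-1 s1^-1 s3^-1 s1^-1 on 4 strands, 9 crossings.
Writhe w = (#positive) - (#negative) = 1 - 8 = -7.
State-sum expansion of <K>. There are 2^9 = 512 states.
Each crossing splits two ways (0=vertical, 1=horizontal). The state's weight is A^(#A-smoothings - #B-smoothings) * d^(loops - 1).
Tabulate the states by total A-exponent and number of loops L (A-exp: L × count):
  A^9: L=6 ×1
  A^7: L=5 ×9
  A^5: L=4 ×34, L=6 ×2
  A^3: L=3 ×67, L=5 ×17
  A^1: L=2 ×69, L=4 ×56, L=6 ×1
  A^-1: L=1 ×30, L=3 ×88, L=5 ×8
  A^-3: L=2 ×61, L=4 ×23
  A^-5: L=1 ×9, L=3 ×26, L=5 ×1
  A^-7: L=2 ×6, L=4 ×3
  A^-9: L=3 ×1
Each group contributes A^e * Σ count * d^(L-1):
Powers of d = -A^2 - A^-2: d^2 = A^4 + 2 + A^-4; d^3 = -A^6 - 3*A^2 - 3*A^-2 - A^-6; d^4 = A^8 + 4*A^4 + 6 + 4*A^-4 + A^-8; d^5 = -A^10 - 5*A^6 - 10*A^2 - 10*A^-2 - 5*A^-6 - A^-10.
  A^9 * (d^5) = -A^19 - 5*A^15 - 10*A^11 - 10*A^7 - 5*A^3 - A^-1
  A^7 * (9*d^4) = 9*A^15 + 36*A^11 + 54*A^7 + 36*A^3 + 9*A^-1
  A^5 * (34*d^3 + 2*d^5) = -2*A^15 - 44*A^11 - 122*A^7 - 122*A^3 - 44*A^-1 - 2*A^-5
  A^3 * (67*d^2 + 17*d^4) = 17*A^11 + 135*A^7 + 236*A^3 + 135*A^-1 + 17*A^-5
  A^1 * (69*d + 56*d^3 + d^5) = -A^11 - 61*A^7 - 247*A^3 - 247*A^-1 - 61*A^-5 - A^-9
  A^-1 * (30 + 88*d^2 + 8*d^4) = 8*A^7 + 120*A^3 + 254*A^-1 + 120*A^-5 + 8*A^-9
  A^-3 * (61*d + 23*d^3) = -23*A^3 - 130*A^-1 - 130*A^-5 - 23*A^-9
  A^-5 * (9 + 26*d^2 + d^4) = A^3 + 30*A^-1 + 67*A^-5 + 30*A^-9 + A^-13
  A^-7 * (6*d + 3*d^3) = -3*A^-1 - 15*A^-5 - 15*A^-9 - 3*A^-13
  A^-9 * (d^2) = A^-5 + 2*A^-9 + A^-13
Summing the groups: <K> = -A^19 + 2*A^15 - 2*A^11 + 4*A^7 - 4*A^3 + 3*A^-1 - 3*A^-5 + A^-9 - A^-13
Normalise by the writhe: (-A^3)^(-w) = (-A^3)^(7) = -A^21, so f(A) = -A^21 * <K> = A^40 - 2*A^36 + 2*A^32 - 4*A^28 + 4*A^24 - 3*A^20 + 3*A^16 - A^12 + A^8.
Substitute A = t^(-1/4), i.e. A^e → t^(-e/4): V(t) = t^-2 - t^-3 + 3*t^-4 - 3*t^-5 + 4*t^-6 - 4*t^-7 + 2*t^-8 - 2*t^-9 + t^-10

Answer: t^-2 - t^-3 + 3*t^-4 - 3*t^-5 + 4*t^-6 - 4*t^-7 + 2*t^-8 - 2*t^-9 + t^-10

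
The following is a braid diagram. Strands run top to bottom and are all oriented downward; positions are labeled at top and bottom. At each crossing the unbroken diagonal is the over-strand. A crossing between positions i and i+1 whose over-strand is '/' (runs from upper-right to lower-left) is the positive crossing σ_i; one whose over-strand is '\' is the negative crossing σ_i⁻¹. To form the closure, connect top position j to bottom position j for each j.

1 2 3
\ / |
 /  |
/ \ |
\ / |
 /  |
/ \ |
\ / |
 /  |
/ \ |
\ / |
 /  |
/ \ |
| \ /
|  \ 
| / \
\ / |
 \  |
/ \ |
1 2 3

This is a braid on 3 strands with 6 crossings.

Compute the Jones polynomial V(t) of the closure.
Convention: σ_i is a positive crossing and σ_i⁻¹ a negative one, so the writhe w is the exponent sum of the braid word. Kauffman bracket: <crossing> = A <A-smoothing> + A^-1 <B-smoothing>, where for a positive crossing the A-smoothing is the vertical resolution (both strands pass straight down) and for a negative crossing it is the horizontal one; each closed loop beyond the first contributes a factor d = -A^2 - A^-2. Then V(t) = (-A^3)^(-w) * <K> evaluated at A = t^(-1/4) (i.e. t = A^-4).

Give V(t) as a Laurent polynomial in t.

Reading the diagram top to bottom ('/'-over between positions i,i+1 = s_i, '\'-over = s_i^-1): braid word = s1 s1 s1 s1 s2^-1 s1^-1.
The presented braid s1 s1 s1 s1 s2^-1 s1^-1 on 3 strands reduces by inverse Markov moves (closure unchanged at each step):
  Deconjugate: the word is γ·β·γ⁻¹ with γ = s1 (prefix) and γ⁻¹ = s1^-1 (suffix); strip both.
  Destabilize: the word has the form β·s2^-1 where s2^-1 occurs only as the final letter (β ∈ B_2); drop it and the last strand → 2 strands.
Reduced to β = s1 s1 s1 on 2 strands, 3 crossings.
Compute on β:
Braid: s1 s1 s1 on 2 strands, 3 crossings.
Writhe w = (#positive) - (#negative) = 3 - 0 = 3.
State-sum expansion of <K>. There are 2^3 = 8 states.
Each crossing splits two ways (0=vertical, 1=horizontal). The state's weight is A^(#A-smoothings - #B-smoothings) * d^(loops - 1).
  state 000: A-exp=+3, loops=2, term = A^3 * d^1
  state 001: A-exp=+1, loops=1, term = A^1 * d^0
  state 010: A-exp=+1, loops=1, term = A^1 * d^0
  state 011: A-exp=-1, loops=2, term = A^-1 * d^1
  state 100: A-exp=+1, loops=1, term = A^1 * d^0
  state 101: A-exp=-1, loops=2, term = A^-1 * d^1
  state 110: A-exp=-1, loops=2, term = A^-1 * d^1
  state 111: A-exp=-3, loops=3, term = A^-3 * d^2
Collect the terms by A-exponent (count of states per loop number):
Powers of d = -A^2 - A^-2: d^2 = A^4 + 2 + A^-4.
  A^3 * (d) = -A^5 - A
  A^1 * (3) = 3*A
  A^-1 * (3*d) = -3*A - 3*A^-3
  A^-3 * (d^2) = A + 2*A^-3 + A^-7
Summing the groups: <K> = -A^5 - A^-3 + A^-7
Normalise by the writhe: (-A^3)^(-w) = (-A^3)^(-3) = -A^-9, so f(A) = -A^-9 * <K> = A^-4 + A^-12 - A^-16.
Substitute A = t^(-1/4), i.e. A^e → t^(-e/4): V(t) = -t^4 + t^3 + t

Answer: -t^4 + t^3 + t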